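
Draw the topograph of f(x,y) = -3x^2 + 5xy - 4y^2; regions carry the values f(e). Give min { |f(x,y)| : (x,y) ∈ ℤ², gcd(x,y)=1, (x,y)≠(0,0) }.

translate: b→1 (≡-5 mod 6), so (3,-5,4)→(3,1,2)
flip: (3,1,2)→(2,-1,3)
reduced (well bottom): (2,-1,3) with a≤c, −a<b≤a
well minimum |f| = |-2| = 2 (negative-definite)

2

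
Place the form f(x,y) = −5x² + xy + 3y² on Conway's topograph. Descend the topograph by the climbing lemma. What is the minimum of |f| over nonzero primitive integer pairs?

descent: ρ → (3,5,-3)  [lands on river]
river: ρ → (-3,7,1)
river: ρ → (1,7,-3)
river: ρ → (-3,5,3)
river: ρ → (3,7,-1)
river: ρ → (-1,7,3)
closes: descent 1, river 6
min |a| on river = 1

1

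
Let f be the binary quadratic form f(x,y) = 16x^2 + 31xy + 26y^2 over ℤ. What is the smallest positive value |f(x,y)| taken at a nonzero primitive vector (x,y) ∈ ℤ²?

translate: b→-1 (≡31 mod 32), so (16,31,26)→(16,-1,11)
flip: (16,-1,11)→(11,1,16)
reduced (well bottom): (11,1,16) with a≤c, −a<b≤a
well minimum = a = 11

11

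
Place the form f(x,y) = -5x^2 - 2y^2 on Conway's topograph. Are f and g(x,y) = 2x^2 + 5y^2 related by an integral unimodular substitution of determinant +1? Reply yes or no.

D₁ = -40, D₂ = -40
f is negative-definite; reduce −f:
−f: flip: (5,0,2)→(2,0,5)
−f: reduced (well bottom): (2,0,5) with a≤c, −a<b≤a
flip sign back: reduced form of f is (-2,0,-5)
g: reduced (well bottom): (2,0,5) with a≤c, −a<b≤a
reduced forms (-2, 0, -5) vs (2, 0, 5) ⇒ inequivalent

no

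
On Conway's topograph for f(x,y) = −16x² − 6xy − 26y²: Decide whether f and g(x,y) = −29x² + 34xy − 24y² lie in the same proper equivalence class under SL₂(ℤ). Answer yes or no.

D₁ = -1628, D₂ = -1628
f is negative-definite; reduce −f:
−f: reduced (well bottom): (16,6,26) with a≤c, −a<b≤a
flip sign back: reduced form of f is (-16,-6,-26)
g is negative-definite; reduce −g:
−g: translate: b→24 (≡-34 mod 58), so (29,-34,24)→(29,24,19)
−g: flip: (29,24,19)→(19,-24,29)
−g: translate: b→14 (≡-24 mod 38), so (19,-24,29)→(19,14,24)
−g: reduced (well bottom): (19,14,24) with a≤c, −a<b≤a
flip sign back: reduced form of g is (-19,-14,-24)
reduced forms (-16, -6, -26) vs (-19, -14, -24) ⇒ inequivalent

no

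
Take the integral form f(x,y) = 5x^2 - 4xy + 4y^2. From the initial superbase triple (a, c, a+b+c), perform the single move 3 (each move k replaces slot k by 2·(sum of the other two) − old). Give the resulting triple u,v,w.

start (5,4,5) = (f(1,0),f(0,1),f(1,1))
replace slot 3: 2·(5+4) − 5 = 13 → (5,4,13)

5,4,13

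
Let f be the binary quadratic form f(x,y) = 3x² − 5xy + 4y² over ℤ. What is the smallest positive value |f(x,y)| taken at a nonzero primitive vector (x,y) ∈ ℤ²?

translate: b→1 (≡-5 mod 6), so (3,-5,4)→(3,1,2)
flip: (3,1,2)→(2,-1,3)
reduced (well bottom): (2,-1,3) with a≤c, −a<b≤a
well minimum = a = 2

2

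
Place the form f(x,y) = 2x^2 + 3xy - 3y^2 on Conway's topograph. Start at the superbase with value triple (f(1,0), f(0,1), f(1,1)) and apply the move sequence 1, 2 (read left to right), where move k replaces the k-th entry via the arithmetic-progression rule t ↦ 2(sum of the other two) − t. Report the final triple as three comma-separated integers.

start (2,-3,2) = (f(1,0),f(0,1),f(1,1))
replace slot 1: 2·((-3)+2) − 2 = -4 → (-4,-3,2)
replace slot 2: 2·((-4)+2) − (-3) = -1 → (-4,-1,2)

-4,-1,2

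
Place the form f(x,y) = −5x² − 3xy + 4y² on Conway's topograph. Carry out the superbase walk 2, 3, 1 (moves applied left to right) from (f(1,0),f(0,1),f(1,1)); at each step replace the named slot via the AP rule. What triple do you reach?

start (-5,4,-4) = (f(1,0),f(0,1),f(1,1))
replace slot 2: 2·((-5)+(-4)) − 4 = -22 → (-5,-22,-4)
replace slot 3: 2·((-5)+(-22)) − (-4) = -50 → (-5,-22,-50)
replace slot 1: 2·((-22)+(-50)) − (-5) = -139 → (-139,-22,-50)

-139,-22,-50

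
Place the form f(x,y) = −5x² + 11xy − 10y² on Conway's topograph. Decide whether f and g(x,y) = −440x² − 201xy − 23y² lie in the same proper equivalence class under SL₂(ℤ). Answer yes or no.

D₁ = -79, D₂ = -79
f is negative-definite; reduce −f:
−f: translate: b→-1 (≡-11 mod 10), so (5,-11,10)→(5,-1,4)
−f: flip: (5,-1,4)→(4,1,5)
−f: reduced (well bottom): (4,1,5) with a≤c, −a<b≤a
flip sign back: reduced form of f is (-4,-1,-5)
g is negative-definite; reduce −g:
−g: flip: (440,201,23)→(23,-201,440)
−g: translate: b→-17 (≡-201 mod 46), so (23,-201,440)→(23,-17,4)
−g: flip: (23,-17,4)→(4,17,23)
−g: translate: b→1 (≡17 mod 8), so (4,17,23)→(4,1,5)
−g: reduced (well bottom): (4,1,5) with a≤c, −a<b≤a
flip sign back: reduced form of g is (-4,-1,-5)
reduced forms (-4, -1, -5) vs (-4, -1, -5) ⇒ equivalent

yes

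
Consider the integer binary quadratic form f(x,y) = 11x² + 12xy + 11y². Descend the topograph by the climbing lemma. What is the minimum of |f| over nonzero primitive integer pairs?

translate: b→-10 (≡12 mod 22), so (11,12,11)→(11,-10,10)
flip: (11,-10,10)→(10,10,11)
reduced (well bottom): (10,10,11) with a≤c, −a<b≤a
well minimum = a = 10

10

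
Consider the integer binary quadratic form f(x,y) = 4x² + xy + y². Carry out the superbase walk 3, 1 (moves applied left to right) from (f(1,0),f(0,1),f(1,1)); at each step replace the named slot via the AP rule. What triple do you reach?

start (4,1,6) = (f(1,0),f(0,1),f(1,1))
replace slot 3: 2·(4+1) − 6 = 4 → (4,1,4)
replace slot 1: 2·(1+4) − 4 = 6 → (6,1,4)

6,1,4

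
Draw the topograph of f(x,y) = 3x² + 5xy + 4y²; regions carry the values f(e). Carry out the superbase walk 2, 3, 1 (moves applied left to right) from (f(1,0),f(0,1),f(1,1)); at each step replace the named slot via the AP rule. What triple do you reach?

start (3,4,12) = (f(1,0),f(0,1),f(1,1))
replace slot 2: 2·(3+12) − 4 = 26 → (3,26,12)
replace slot 3: 2·(3+26) − 12 = 46 → (3,26,46)
replace slot 1: 2·(26+46) − 3 = 141 → (141,26,46)

141,26,46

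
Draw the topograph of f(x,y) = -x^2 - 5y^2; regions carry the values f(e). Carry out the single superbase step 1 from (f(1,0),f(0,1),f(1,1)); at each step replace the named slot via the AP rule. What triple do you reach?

start (-1,-5,-6) = (f(1,0),f(0,1),f(1,1))
replace slot 1: 2·((-5)+(-6)) − (-1) = -21 → (-21,-5,-6)

-21,-5,-6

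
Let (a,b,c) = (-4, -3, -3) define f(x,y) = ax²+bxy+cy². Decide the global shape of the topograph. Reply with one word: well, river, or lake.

D = b²−4ac = (-3)² − 4·(-4)·(-3) = -39
D < 0 ⇒ definite ⇒ every region one sign ⇒ single well

well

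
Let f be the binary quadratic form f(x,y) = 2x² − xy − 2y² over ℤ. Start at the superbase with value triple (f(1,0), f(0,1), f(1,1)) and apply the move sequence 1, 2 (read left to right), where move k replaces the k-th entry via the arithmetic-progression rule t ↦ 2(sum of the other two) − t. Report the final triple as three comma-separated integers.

start (2,-2,-1) = (f(1,0),f(0,1),f(1,1))
replace slot 1: 2·((-2)+(-1)) − 2 = -8 → (-8,-2,-1)
replace slot 2: 2·((-8)+(-1)) − (-2) = -16 → (-8,-16,-1)

-8,-16,-1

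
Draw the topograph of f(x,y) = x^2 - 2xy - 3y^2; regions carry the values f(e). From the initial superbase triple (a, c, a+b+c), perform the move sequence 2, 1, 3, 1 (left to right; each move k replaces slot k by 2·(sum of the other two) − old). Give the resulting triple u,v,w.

start (1,-3,-4) = (f(1,0),f(0,1),f(1,1))
replace slot 2: 2·(1+(-4)) − (-3) = -3 → (1,-3,-4)
replace slot 1: 2·((-3)+(-4)) − 1 = -15 → (-15,-3,-4)
replace slot 3: 2·((-15)+(-3)) − (-4) = -32 → (-15,-3,-32)
replace slot 1: 2·((-3)+(-32)) − (-15) = -55 → (-55,-3,-32)

-55,-3,-32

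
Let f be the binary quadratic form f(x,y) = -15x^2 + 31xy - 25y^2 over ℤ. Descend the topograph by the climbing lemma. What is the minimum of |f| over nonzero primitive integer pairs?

translate: b→-1 (≡-31 mod 30), so (15,-31,25)→(15,-1,9)
flip: (15,-1,9)→(9,1,15)
reduced (well bottom): (9,1,15) with a≤c, −a<b≤a
well minimum |f| = |-9| = 9 (negative-definite)

9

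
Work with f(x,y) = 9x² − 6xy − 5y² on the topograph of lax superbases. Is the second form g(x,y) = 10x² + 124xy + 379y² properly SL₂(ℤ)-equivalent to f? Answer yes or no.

D₁ = 216, D₂ = 216
river cycle of f (length 6): (-5, 6, 9), (9, 12, -2), (-2, 12, 9), (9, 6, -5), (-5, 14, 1), (1, 14, -5)
river cycle of g (length 6): (-5, 6, 9), (9, 12, -2), (-2, 12, 9), (9, 6, -5), (-5, 14, 1), (1, 14, -5)
cycles coincide ⇒ equivalent

yes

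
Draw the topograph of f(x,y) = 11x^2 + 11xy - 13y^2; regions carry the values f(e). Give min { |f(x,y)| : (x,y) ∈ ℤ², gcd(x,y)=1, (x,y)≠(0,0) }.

river: ρ → (-13,15,9)
river: ρ → (9,21,-7)
river: ρ → (-7,21,9)
river: ρ → (9,15,-13)
river: ρ → (-13,11,11)
river: ρ → (11,11,-13)
closes: descent 0, river 6
min |a| on river = 7

7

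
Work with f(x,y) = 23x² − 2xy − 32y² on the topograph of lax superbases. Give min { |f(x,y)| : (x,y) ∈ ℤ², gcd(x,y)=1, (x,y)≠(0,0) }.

descent: ρ → (-32,2,23)
descent: ρ → (23,44,-11)  [lands on river]
river: ρ → (-11,44,23)
river: ρ → (23,48,-7)
river: ρ → (-7,50,16)
river: ρ → (16,46,-13)
river: ρ → (-13,32,37)
river: ρ → (37,42,-8)
river: ρ → (-8,54,1)
river: ρ → (1,54,-8)
river: ρ → (-8,42,37)
river: ρ → (37,32,-13)
river: ρ → (-13,46,16)
river: ρ → (16,50,-7)
river: ρ → (-7,48,23)
closes: descent 2, river 14
min |a| on river = 1

1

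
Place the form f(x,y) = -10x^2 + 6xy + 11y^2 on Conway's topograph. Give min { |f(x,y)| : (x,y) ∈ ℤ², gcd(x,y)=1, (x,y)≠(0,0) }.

river: ρ → (11,16,-5)
river: ρ → (-5,14,14)
river: ρ → (14,14,-5)
river: ρ → (-5,16,11)
river: ρ → (11,6,-10)
river: ρ → (-10,14,7)
river: ρ → (7,14,-10)
river: ρ → (-10,6,11)
closes: descent 0, river 8
min |a| on river = 5

5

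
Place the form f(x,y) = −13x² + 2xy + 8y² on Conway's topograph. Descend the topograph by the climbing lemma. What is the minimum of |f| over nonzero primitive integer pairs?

descent: ρ → (8,14,-7)  [lands on river]
river: ρ → (-7,14,8)
river: ρ → (8,18,-3)
river: ρ → (-3,18,8)
closes: descent 1, river 4
min |a| on river = 3

3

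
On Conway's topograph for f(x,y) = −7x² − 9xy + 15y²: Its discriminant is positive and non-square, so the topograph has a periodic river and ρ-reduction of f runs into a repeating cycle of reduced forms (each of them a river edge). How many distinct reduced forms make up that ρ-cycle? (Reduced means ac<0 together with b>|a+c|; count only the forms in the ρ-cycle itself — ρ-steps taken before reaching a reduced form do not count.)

D = 501, ⌊√D⌋ = 22
descent: ρ → (15,9,-7)  [lands on river]
river: ρ → (-7,19,5)
river: ρ → (5,21,-3)
river: ρ → (-3,21,5)
river: ρ → (5,19,-7)
river: ρ → (-7,9,15)
river: ρ → (15,21,-1)
river: ρ → (-1,21,15)
ρ-cycle length = 8 (tail of 1 descent step not counted)

8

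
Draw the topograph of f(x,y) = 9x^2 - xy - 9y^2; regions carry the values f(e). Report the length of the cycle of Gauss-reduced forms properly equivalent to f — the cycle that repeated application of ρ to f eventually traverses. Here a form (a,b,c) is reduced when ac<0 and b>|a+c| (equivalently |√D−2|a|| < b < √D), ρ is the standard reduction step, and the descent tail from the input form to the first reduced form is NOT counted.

D = 325, ⌊√D⌋ = 18
descent: ρ → (-9,1,9)  [lands on river]
river: ρ → (9,17,-1)
river: ρ → (-1,17,9)
river: ρ → (9,1,-9)
river: ρ → (-9,17,1)
river: ρ → (1,17,-9)
ρ-cycle length = 6 (tail of 1 descent step not counted)

6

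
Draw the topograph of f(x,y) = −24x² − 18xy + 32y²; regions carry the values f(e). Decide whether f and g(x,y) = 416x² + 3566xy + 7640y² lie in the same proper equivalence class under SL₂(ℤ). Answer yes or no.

D₁ = 3396, D₂ = 3396
river cycle of f (length 34): (32, 18, -24), (-24, 30, 26), (26, 22, -28), (-28, 34, 20), (20, 46, -16), (-16, 50, 14), (14, 34, -40), (-40, 46, 8), (8, 50, -28), (-28, 6, 30), … (24 more)
river cycle of g (length 34): (32, 18, -24), (-24, 30, 26), (26, 22, -28), (-28, 34, 20), (20, 46, -16), (-16, 50, 14), (14, 34, -40), (-40, 46, 8), (8, 50, -28), (-28, 6, 30), … (24 more)
cycles coincide ⇒ equivalent

yes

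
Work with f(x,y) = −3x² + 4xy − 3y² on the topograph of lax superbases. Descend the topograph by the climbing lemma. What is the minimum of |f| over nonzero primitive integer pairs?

translate: b→2 (≡-4 mod 6), so (3,-4,3)→(3,2,2)
flip: (3,2,2)→(2,-2,3)
translate: b→2 (≡-2 mod 4), so (2,-2,3)→(2,2,3)
reduced (well bottom): (2,2,3) with a≤c, −a<b≤a
well minimum |f| = |-2| = 2 (negative-definite)

2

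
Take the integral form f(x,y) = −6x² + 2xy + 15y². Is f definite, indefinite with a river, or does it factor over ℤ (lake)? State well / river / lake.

D = b²−4ac = 2² − 4·(-6)·15 = 364
D > 0 non-square ⇒ indefinite ⇒ periodic river

river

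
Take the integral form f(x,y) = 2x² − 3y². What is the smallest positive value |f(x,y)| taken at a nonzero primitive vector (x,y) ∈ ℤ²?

descent: ρ → (-3,0,2)
descent: ρ → (2,4,-1)  [lands on river]
river: ρ → (-1,4,2)
closes: descent 2, river 2
min |a| on river = 1

1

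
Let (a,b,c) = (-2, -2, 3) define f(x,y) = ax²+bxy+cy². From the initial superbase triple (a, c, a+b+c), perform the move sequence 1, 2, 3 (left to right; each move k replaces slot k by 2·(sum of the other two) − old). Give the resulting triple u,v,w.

start (-2,3,-1) = (f(1,0),f(0,1),f(1,1))
replace slot 1: 2·(3+(-1)) − (-2) = 6 → (6,3,-1)
replace slot 2: 2·(6+(-1)) − 3 = 7 → (6,7,-1)
replace slot 3: 2·(6+7) − (-1) = 27 → (6,7,27)

6,7,27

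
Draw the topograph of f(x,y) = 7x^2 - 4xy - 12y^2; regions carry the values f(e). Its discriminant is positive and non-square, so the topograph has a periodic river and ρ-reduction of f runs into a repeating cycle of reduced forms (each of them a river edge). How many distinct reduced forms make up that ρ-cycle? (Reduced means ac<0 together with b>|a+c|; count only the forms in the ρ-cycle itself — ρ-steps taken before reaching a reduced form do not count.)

D = 352, ⌊√D⌋ = 18
descent: ρ → (-12,4,7)
descent: ρ → (7,10,-9)  [lands on river]
river: ρ → (-9,8,8)
river: ρ → (8,8,-9)
river: ρ → (-9,10,7)
river: ρ → (7,18,-1)
river: ρ → (-1,18,7)
ρ-cycle length = 6 (tail of 2 descent steps not counted)

6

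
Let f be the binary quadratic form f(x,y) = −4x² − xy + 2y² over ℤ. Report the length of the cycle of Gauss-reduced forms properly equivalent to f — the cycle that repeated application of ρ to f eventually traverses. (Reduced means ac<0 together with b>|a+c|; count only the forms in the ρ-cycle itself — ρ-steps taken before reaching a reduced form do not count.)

D = 33, ⌊√D⌋ = 5
descent: ρ → (2,5,-1)  [lands on river]
river: ρ → (-1,5,2)
river: ρ → (2,3,-3)
river: ρ → (-3,3,2)
ρ-cycle length = 4 (tail of 1 descent step not counted)

4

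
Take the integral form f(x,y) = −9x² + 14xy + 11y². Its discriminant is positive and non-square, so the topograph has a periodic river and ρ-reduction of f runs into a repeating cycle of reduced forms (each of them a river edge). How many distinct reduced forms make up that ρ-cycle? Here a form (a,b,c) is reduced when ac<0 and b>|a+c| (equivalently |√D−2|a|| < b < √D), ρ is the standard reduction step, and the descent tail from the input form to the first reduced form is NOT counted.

D = 592, ⌊√D⌋ = 24
river: ρ → (11,8,-12)
river: ρ → (-12,16,7)
river: ρ → (7,12,-16)
river: ρ → (-16,20,3)
river: ρ → (3,22,-9)
river: ρ → (-9,14,11)
ρ-cycle length = 6 (tail of 0 descent steps not counted)

6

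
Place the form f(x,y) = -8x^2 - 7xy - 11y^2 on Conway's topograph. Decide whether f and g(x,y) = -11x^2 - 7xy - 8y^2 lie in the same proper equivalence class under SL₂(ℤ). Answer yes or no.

D₁ = -303, D₂ = -303
f is negative-definite; reduce −f:
−f: reduced (well bottom): (8,7,11) with a≤c, −a<b≤a
flip sign back: reduced form of f is (-8,-7,-11)
g is negative-definite; reduce −g:
−g: flip: (11,7,8)→(8,-7,11)
−g: reduced (well bottom): (8,-7,11) with a≤c, −a<b≤a
flip sign back: reduced form of g is (-8,7,-11)
reduced forms (-8, -7, -11) vs (-8, 7, -11) ⇒ inequivalent

no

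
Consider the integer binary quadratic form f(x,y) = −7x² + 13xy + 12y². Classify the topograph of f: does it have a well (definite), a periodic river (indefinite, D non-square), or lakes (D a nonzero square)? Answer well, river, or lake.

D = b²−4ac = 13² − 4·(-7)·12 = 505
D > 0 non-square ⇒ indefinite ⇒ periodic river

river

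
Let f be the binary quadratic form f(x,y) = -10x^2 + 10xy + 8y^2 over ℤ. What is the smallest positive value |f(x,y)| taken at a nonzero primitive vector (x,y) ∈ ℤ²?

river: ρ → (8,6,-12)
river: ρ → (-12,18,2)
river: ρ → (2,18,-12)
river: ρ → (-12,6,8)
river: ρ → (8,10,-10)
river: ρ → (-10,10,8)
closes: descent 0, river 6
min |a| on river = 2

2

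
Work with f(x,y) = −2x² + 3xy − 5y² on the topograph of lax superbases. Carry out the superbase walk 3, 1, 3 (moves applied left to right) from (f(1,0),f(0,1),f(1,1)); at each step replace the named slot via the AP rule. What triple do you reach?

start (-2,-5,-4) = (f(1,0),f(0,1),f(1,1))
replace slot 3: 2·((-2)+(-5)) − (-4) = -10 → (-2,-5,-10)
replace slot 1: 2·((-5)+(-10)) − (-2) = -28 → (-28,-5,-10)
replace slot 3: 2·((-28)+(-5)) − (-10) = -56 → (-28,-5,-56)

-28,-5,-56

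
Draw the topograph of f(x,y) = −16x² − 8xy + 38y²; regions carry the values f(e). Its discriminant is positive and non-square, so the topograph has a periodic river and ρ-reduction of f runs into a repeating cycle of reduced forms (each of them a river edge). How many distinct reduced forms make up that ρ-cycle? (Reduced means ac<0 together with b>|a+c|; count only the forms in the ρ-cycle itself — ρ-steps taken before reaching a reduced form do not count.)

D = 2496, ⌊√D⌋ = 49
descent: ρ → (38,8,-16)
descent: ρ → (-16,24,30)  [lands on river]
river: ρ → (30,36,-10)
river: ρ → (-10,44,14)
river: ρ → (14,40,-16)
ρ-cycle length = 4 (tail of 2 descent steps not counted)

4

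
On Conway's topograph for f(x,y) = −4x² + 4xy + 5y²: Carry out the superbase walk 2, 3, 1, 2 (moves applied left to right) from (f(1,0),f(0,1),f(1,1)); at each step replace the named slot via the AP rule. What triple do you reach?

start (-4,5,5) = (f(1,0),f(0,1),f(1,1))
replace slot 2: 2·((-4)+5) − 5 = -3 → (-4,-3,5)
replace slot 3: 2·((-4)+(-3)) − 5 = -19 → (-4,-3,-19)
replace slot 1: 2·((-3)+(-19)) − (-4) = -40 → (-40,-3,-19)
replace slot 2: 2·((-40)+(-19)) − (-3) = -115 → (-40,-115,-19)

-40,-115,-19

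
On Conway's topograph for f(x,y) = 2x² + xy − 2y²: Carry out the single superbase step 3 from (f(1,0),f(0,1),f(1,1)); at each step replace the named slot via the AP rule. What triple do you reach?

start (2,-2,1) = (f(1,0),f(0,1),f(1,1))
replace slot 3: 2·(2+(-2)) − 1 = -1 → (2,-2,-1)

2,-2,-1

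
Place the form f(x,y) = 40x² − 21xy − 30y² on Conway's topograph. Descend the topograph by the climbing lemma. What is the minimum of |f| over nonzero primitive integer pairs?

descent: ρ → (-30,21,40)  [lands on river]
river: ρ → (40,59,-11)
river: ρ → (-11,51,60)
river: ρ → (60,69,-2)
river: ρ → (-2,71,25)
river: ρ → (25,29,-44)
river: ρ → (-44,59,10)
river: ρ → (10,61,-38)
river: ρ → (-38,15,33)
river: ρ → (33,51,-20)
river: ρ → (-20,69,6)
river: ρ → (6,63,-53)
river: ρ → (-53,43,16)
river: ρ → (16,53,-38)
river: ρ → (-38,23,31)
river: ρ → (31,39,-30)
closes: descent 1, river 16
min |a| on river = 2

2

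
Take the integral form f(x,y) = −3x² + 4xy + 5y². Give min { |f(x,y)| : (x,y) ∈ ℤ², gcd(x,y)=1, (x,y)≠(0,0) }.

river: ρ → (5,6,-2)
river: ρ → (-2,6,5)
river: ρ → (5,4,-3)
river: ρ → (-3,8,1)
river: ρ → (1,8,-3)
river: ρ → (-3,4,5)
closes: descent 0, river 6
min |a| on river = 1

1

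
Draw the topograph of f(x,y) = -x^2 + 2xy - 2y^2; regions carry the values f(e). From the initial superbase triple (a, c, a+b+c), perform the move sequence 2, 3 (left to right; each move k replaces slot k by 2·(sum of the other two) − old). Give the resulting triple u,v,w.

start (-1,-2,-1) = (f(1,0),f(0,1),f(1,1))
replace slot 2: 2·((-1)+(-1)) − (-2) = -2 → (-1,-2,-1)
replace slot 3: 2·((-1)+(-2)) − (-1) = -5 → (-1,-2,-5)

-1,-2,-5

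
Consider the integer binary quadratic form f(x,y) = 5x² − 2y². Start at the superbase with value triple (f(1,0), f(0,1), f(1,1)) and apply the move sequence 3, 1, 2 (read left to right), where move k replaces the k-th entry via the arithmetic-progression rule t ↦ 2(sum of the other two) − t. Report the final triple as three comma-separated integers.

start (5,-2,3) = (f(1,0),f(0,1),f(1,1))
replace slot 3: 2·(5+(-2)) − 3 = 3 → (5,-2,3)
replace slot 1: 2·((-2)+3) − 5 = -3 → (-3,-2,3)
replace slot 2: 2·((-3)+3) − (-2) = 2 → (-3,2,3)

-3,2,3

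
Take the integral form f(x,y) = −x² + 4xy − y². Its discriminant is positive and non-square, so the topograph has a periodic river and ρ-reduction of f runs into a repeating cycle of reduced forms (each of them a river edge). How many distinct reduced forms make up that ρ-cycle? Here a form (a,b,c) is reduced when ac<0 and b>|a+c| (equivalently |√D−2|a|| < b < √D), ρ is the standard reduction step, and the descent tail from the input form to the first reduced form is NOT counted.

D = 12, ⌊√D⌋ = 3
descent: ρ → (-1,2,2)  [lands on river]
river: ρ → (2,2,-1)
ρ-cycle length = 2 (tail of 1 descent step not counted)

2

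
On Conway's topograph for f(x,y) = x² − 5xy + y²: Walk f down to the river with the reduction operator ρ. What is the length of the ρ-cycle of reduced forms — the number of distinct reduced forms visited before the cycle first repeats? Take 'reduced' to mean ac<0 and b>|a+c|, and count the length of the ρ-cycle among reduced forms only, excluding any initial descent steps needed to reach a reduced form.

D = 21, ⌊√D⌋ = 4
descent: ρ → (1,3,-3)  [lands on river]
river: ρ → (-3,3,1)
ρ-cycle length = 2 (tail of 1 descent step not counted)

2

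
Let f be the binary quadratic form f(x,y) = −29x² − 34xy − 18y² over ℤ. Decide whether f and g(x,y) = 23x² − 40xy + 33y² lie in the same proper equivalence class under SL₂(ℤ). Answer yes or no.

D₁ = -932, D₂ = -1436
discriminants differ ⇒ not SL₂(ℤ)-equivalent

no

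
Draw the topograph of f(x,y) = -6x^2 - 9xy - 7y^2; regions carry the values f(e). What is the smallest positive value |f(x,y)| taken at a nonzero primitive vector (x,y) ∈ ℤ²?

translate: b→-3 (≡9 mod 12), so (6,9,7)→(6,-3,4)
flip: (6,-3,4)→(4,3,6)
reduced (well bottom): (4,3,6) with a≤c, −a<b≤a
well minimum |f| = |-4| = 4 (negative-definite)

4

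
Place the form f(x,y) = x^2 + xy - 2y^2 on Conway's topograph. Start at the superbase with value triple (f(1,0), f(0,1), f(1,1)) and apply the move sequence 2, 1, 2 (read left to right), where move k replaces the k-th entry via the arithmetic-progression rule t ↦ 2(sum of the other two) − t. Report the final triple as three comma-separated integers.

start (1,-2,0) = (f(1,0),f(0,1),f(1,1))
replace slot 2: 2·(1+0) − (-2) = 4 → (1,4,0)
replace slot 1: 2·(4+0) − 1 = 7 → (7,4,0)
replace slot 2: 2·(7+0) − 4 = 10 → (7,10,0)

7,10,0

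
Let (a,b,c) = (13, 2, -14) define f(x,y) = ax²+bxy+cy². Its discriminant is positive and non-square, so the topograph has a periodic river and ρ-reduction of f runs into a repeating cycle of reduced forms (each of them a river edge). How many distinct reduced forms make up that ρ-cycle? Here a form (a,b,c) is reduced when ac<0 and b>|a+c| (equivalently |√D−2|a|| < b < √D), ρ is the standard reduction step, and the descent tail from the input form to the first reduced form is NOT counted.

D = 732, ⌊√D⌋ = 27
river: ρ → (-14,26,1)
river: ρ → (1,26,-14)
river: ρ → (-14,2,13)
river: ρ → (13,24,-3)
river: ρ → (-3,24,13)
river: ρ → (13,2,-14)
ρ-cycle length = 6 (tail of 0 descent steps not counted)

6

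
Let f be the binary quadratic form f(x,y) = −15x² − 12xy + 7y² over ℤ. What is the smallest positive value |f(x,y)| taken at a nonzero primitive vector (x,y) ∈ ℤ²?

descent: ρ → (7,12,-15)  [lands on river]
river: ρ → (-15,18,4)
river: ρ → (4,22,-5)
river: ρ → (-5,18,12)
river: ρ → (12,6,-11)
river: ρ → (-11,16,7)
closes: descent 1, river 6
min |a| on river = 4

4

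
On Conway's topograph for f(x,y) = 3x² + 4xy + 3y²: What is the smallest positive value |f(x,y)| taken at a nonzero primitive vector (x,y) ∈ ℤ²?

translate: b→-2 (≡4 mod 6), so (3,4,3)→(3,-2,2)
flip: (3,-2,2)→(2,2,3)
reduced (well bottom): (2,2,3) with a≤c, −a<b≤a
well minimum = a = 2

2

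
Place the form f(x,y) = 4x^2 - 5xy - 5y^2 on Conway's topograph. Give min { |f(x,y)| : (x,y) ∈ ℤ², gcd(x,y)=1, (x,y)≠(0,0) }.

descent: ρ → (-5,5,4)  [lands on river]
river: ρ → (4,3,-6)
river: ρ → (-6,9,1)
river: ρ → (1,9,-6)
river: ρ → (-6,3,4)
river: ρ → (4,5,-5)
closes: descent 1, river 6
min |a| on river = 1

1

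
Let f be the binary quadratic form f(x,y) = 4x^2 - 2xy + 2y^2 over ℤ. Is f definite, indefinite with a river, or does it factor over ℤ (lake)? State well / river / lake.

D = b²−4ac = (-2)² − 4·4·2 = -28
D < 0 ⇒ definite ⇒ every region one sign ⇒ single well

well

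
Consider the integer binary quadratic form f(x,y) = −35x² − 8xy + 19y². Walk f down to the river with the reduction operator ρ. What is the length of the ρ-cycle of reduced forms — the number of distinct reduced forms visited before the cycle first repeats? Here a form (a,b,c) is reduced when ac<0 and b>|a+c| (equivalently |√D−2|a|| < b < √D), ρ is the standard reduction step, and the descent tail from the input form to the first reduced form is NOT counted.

D = 2724, ⌊√D⌋ = 52
descent: ρ → (19,46,-8)  [lands on river]
river: ρ → (-8,50,7)
river: ρ → (7,48,-15)
river: ρ → (-15,42,16)
river: ρ → (16,22,-35)
river: ρ → (-35,48,3)
river: ρ → (3,48,-35)
river: ρ → (-35,22,16)
river: ρ → (16,42,-15)
river: ρ → (-15,48,7)
river: ρ → (7,50,-8)
river: ρ → (-8,46,19)
river: ρ → (19,30,-24)
river: ρ → (-24,18,25)
river: ρ → (25,32,-17)
river: ρ → (-17,36,21)
river: ρ → (21,48,-5)
river: ρ → (-5,52,1)
river: ρ → (1,52,-5)
river: ρ → (-5,48,21)
river: ρ → (21,36,-17)
river: ρ → (-17,32,25)
river: ρ → (25,18,-24)
river: ρ → (-24,30,19)
ρ-cycle length = 24 (tail of 1 descent step not counted)

24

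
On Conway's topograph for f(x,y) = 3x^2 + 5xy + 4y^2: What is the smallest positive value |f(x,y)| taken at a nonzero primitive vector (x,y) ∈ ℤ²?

translate: b→-1 (≡5 mod 6), so (3,5,4)→(3,-1,2)
flip: (3,-1,2)→(2,1,3)
reduced (well bottom): (2,1,3) with a≤c, −a<b≤a
well minimum = a = 2

2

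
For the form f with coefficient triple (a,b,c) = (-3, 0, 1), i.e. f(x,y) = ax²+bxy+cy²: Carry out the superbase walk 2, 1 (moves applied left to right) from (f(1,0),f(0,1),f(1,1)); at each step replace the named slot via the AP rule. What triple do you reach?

start (-3,1,-2) = (f(1,0),f(0,1),f(1,1))
replace slot 2: 2·((-3)+(-2)) − 1 = -11 → (-3,-11,-2)
replace slot 1: 2·((-11)+(-2)) − (-3) = -23 → (-23,-11,-2)

-23,-11,-2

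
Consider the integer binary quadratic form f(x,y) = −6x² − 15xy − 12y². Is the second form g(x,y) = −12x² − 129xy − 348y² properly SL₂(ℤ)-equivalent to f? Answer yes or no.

D₁ = -63, D₂ = -63
f is negative-definite; reduce −f:
−f: translate: b→3 (≡15 mod 12), so (6,15,12)→(6,3,3)
−f: flip: (6,3,3)→(3,-3,6)
−f: translate: b→3 (≡-3 mod 6), so (3,-3,6)→(3,3,6)
−f: reduced (well bottom): (3,3,6) with a≤c, −a<b≤a
flip sign back: reduced form of f is (-3,-3,-6)
g is negative-definite; reduce −g:
−g: translate: b→9 (≡129 mod 24), so (12,129,348)→(12,9,3)
−g: flip: (12,9,3)→(3,-9,12)
−g: translate: b→3 (≡-9 mod 6), so (3,-9,12)→(3,3,6)
−g: reduced (well bottom): (3,3,6) with a≤c, −a<b≤a
flip sign back: reduced form of g is (-3,-3,-6)
reduced forms (-3, -3, -6) vs (-3, -3, -6) ⇒ equivalent

yes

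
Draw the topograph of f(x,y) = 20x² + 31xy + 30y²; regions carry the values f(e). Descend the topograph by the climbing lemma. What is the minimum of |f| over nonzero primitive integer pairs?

translate: b→-9 (≡31 mod 40), so (20,31,30)→(20,-9,19)
flip: (20,-9,19)→(19,9,20)
reduced (well bottom): (19,9,20) with a≤c, −a<b≤a
well minimum = a = 19

19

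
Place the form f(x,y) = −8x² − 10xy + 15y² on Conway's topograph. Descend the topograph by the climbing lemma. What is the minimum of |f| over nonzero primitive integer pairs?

descent: ρ → (15,10,-8)  [lands on river]
river: ρ → (-8,22,3)
river: ρ → (3,20,-15)
river: ρ → (-15,10,8)
river: ρ → (8,22,-3)
river: ρ → (-3,20,15)
closes: descent 1, river 6
min |a| on river = 3

3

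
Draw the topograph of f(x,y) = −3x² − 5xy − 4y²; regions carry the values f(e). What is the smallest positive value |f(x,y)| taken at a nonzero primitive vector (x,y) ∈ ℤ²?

translate: b→-1 (≡5 mod 6), so (3,5,4)→(3,-1,2)
flip: (3,-1,2)→(2,1,3)
reduced (well bottom): (2,1,3) with a≤c, −a<b≤a
well minimum |f| = |-2| = 2 (negative-definite)

2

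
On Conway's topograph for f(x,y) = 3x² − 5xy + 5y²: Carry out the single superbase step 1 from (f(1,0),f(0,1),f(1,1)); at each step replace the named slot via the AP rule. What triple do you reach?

start (3,5,3) = (f(1,0),f(0,1),f(1,1))
replace slot 1: 2·(5+3) − 3 = 13 → (13,5,3)

13,5,3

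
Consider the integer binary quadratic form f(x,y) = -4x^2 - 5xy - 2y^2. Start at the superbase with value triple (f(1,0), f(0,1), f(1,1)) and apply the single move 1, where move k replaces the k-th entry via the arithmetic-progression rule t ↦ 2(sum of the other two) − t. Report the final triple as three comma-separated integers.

start (-4,-2,-11) = (f(1,0),f(0,1),f(1,1))
replace slot 1: 2·((-2)+(-11)) − (-4) = -22 → (-22,-2,-11)

-22,-2,-11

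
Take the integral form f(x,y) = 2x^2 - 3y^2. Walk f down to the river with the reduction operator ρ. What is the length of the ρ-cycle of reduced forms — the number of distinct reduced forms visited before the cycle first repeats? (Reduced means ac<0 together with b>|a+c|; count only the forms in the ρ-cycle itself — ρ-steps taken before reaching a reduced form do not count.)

D = 24, ⌊√D⌋ = 4
descent: ρ → (-3,0,2)
descent: ρ → (2,4,-1)  [lands on river]
river: ρ → (-1,4,2)
ρ-cycle length = 2 (tail of 2 descent steps not counted)

2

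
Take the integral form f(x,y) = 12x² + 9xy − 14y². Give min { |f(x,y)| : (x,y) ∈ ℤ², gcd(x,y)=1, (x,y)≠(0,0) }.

river: ρ → (-14,19,7)
river: ρ → (7,23,-8)
river: ρ → (-8,25,4)
river: ρ → (4,23,-14)
river: ρ → (-14,5,13)
river: ρ → (13,21,-6)
river: ρ → (-6,27,1)
river: ρ → (1,27,-6)
river: ρ → (-6,21,13)
river: ρ → (13,5,-14)
river: ρ → (-14,23,4)
river: ρ → (4,25,-8)
river: ρ → (-8,23,7)
river: ρ → (7,19,-14)
river: ρ → (-14,9,12)
river: ρ → (12,15,-11)
river: ρ → (-11,7,16)
river: ρ → (16,25,-2)
river: ρ → (-2,27,3)
river: ρ → (3,27,-2)
river: ρ → (-2,25,16)
river: ρ → (16,7,-11)
river: ρ → (-11,15,12)
river: ρ → (12,9,-14)
closes: descent 0, river 24
min |a| on river = 1

1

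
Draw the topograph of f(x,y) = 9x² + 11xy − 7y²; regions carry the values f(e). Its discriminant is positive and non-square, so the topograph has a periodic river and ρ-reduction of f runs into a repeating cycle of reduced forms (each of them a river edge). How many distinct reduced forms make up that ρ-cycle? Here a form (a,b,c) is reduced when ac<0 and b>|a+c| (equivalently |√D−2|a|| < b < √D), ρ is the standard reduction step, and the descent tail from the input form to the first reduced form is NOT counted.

D = 373, ⌊√D⌋ = 19
river: ρ → (-7,17,3)
river: ρ → (3,19,-1)
river: ρ → (-1,19,3)
river: ρ → (3,17,-7)
river: ρ → (-7,11,9)
river: ρ → (9,7,-9)
river: ρ → (-9,11,7)
river: ρ → (7,17,-3)
river: ρ → (-3,19,1)
river: ρ → (1,19,-3)
river: ρ → (-3,17,7)
river: ρ → (7,11,-9)
river: ρ → (-9,7,9)
river: ρ → (9,11,-7)
ρ-cycle length = 14 (tail of 0 descent steps not counted)

14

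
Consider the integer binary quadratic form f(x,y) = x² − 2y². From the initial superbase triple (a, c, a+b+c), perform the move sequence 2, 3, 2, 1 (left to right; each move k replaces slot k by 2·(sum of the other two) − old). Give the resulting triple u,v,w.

start (1,-2,-1) = (f(1,0),f(0,1),f(1,1))
replace slot 2: 2·(1+(-1)) − (-2) = 2 → (1,2,-1)
replace slot 3: 2·(1+2) − (-1) = 7 → (1,2,7)
replace slot 2: 2·(1+7) − 2 = 14 → (1,14,7)
replace slot 1: 2·(14+7) − 1 = 41 → (41,14,7)

41,14,7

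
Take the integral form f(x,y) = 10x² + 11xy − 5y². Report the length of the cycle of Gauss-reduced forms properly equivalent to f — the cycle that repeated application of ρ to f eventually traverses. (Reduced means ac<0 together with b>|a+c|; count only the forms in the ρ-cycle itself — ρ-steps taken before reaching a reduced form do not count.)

D = 321, ⌊√D⌋ = 17
river: ρ → (-5,9,12)
river: ρ → (12,15,-2)
river: ρ → (-2,17,4)
river: ρ → (4,15,-6)
river: ρ → (-6,9,10)
river: ρ → (10,11,-5)
ρ-cycle length = 6 (tail of 0 descent steps not counted)

6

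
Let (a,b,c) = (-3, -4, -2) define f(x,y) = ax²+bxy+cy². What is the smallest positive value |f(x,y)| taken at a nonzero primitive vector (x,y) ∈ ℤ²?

translate: b→-2 (≡4 mod 6), so (3,4,2)→(3,-2,1)
flip: (3,-2,1)→(1,2,3)
translate: b→0 (≡2 mod 2), so (1,2,3)→(1,0,2)
reduced (well bottom): (1,0,2) with a≤c, −a<b≤a
well minimum |f| = |-1| = 1 (negative-definite)

1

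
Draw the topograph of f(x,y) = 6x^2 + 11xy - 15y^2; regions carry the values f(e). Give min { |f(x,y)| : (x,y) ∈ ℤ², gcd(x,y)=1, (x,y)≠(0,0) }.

river: ρ → (-15,19,2)
river: ρ → (2,21,-5)
river: ρ → (-5,19,6)
river: ρ → (6,17,-8)
river: ρ → (-8,15,8)
river: ρ → (8,17,-6)
river: ρ → (-6,19,5)
river: ρ → (5,21,-2)
river: ρ → (-2,19,15)
river: ρ → (15,11,-6)
river: ρ → (-6,13,13)
river: ρ → (13,13,-6)
river: ρ → (-6,11,15)
river: ρ → (15,19,-2)
river: ρ → (-2,21,5)
river: ρ → (5,19,-6)
river: ρ → (-6,17,8)
river: ρ → (8,15,-8)
river: ρ → (-8,17,6)
river: ρ → (6,19,-5)
river: ρ → (-5,21,2)
river: ρ → (2,19,-15)
river: ρ → (-15,11,6)
river: ρ → (6,13,-13)
river: ρ → (-13,13,6)
river: ρ → (6,11,-15)
closes: descent 0, river 26
min |a| on river = 2

2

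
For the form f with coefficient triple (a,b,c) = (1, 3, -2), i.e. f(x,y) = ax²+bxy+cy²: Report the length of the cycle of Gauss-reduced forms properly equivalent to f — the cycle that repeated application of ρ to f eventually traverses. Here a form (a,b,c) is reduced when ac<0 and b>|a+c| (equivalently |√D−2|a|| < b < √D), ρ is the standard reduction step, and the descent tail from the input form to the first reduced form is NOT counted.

D = 17, ⌊√D⌋ = 4
river: ρ → (-2,1,2)
river: ρ → (2,3,-1)
river: ρ → (-1,3,2)
river: ρ → (2,1,-2)
river: ρ → (-2,3,1)
river: ρ → (1,3,-2)
ρ-cycle length = 6 (tail of 0 descent steps not counted)

6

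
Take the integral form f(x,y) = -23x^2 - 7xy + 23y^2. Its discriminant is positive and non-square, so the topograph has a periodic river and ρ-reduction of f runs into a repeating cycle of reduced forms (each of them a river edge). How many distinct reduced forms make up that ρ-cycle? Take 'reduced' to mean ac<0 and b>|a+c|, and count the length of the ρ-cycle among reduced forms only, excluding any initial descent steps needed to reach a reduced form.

D = 2165, ⌊√D⌋ = 46
descent: ρ → (23,7,-23)  [lands on river]
river: ρ → (-23,39,7)
river: ρ → (7,45,-5)
river: ρ → (-5,45,7)
river: ρ → (7,39,-23)
river: ρ → (-23,7,23)
river: ρ → (23,39,-7)
river: ρ → (-7,45,5)
river: ρ → (5,45,-7)
river: ρ → (-7,39,23)
ρ-cycle length = 10 (tail of 1 descent step not counted)

10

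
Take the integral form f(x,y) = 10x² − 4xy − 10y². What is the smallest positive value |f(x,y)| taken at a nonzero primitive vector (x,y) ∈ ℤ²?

descent: ρ → (-10,4,10)  [lands on river]
river: ρ → (10,16,-4)
river: ρ → (-4,16,10)
river: ρ → (10,4,-10)
river: ρ → (-10,16,4)
river: ρ → (4,16,-10)
closes: descent 1, river 6
min |a| on river = 4

4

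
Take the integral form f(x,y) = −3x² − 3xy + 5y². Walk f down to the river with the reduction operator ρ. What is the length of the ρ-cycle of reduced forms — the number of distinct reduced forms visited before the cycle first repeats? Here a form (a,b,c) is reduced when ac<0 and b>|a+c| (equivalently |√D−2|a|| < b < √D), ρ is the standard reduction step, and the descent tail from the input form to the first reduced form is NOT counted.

D = 69, ⌊√D⌋ = 8
descent: ρ → (5,3,-3)  [lands on river]
river: ρ → (-3,3,5)
river: ρ → (5,7,-1)
river: ρ → (-1,7,5)
ρ-cycle length = 4 (tail of 1 descent step not counted)

4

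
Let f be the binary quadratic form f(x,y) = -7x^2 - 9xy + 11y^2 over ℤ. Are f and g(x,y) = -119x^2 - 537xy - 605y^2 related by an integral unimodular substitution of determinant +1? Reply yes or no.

D₁ = 389, D₂ = 389
river cycle of f (length 14): (11, 9, -7), (-7, 19, 1), (1, 19, -7), (-7, 9, 11), (11, 13, -5), (-5, 17, 5), (5, 13, -11), (-11, 9, 7), (7, 19, -1), (-1, 19, 7), … (4 more)
river cycle of g (length 14): (-7, 19, 1), (1, 19, -7), (-7, 9, 11), (11, 13, -5), (-5, 17, 5), (5, 13, -11), (-11, 9, 7), (7, 19, -1), (-1, 19, 7), (7, 9, -11), … (4 more)
cycles coincide ⇒ equivalent

yes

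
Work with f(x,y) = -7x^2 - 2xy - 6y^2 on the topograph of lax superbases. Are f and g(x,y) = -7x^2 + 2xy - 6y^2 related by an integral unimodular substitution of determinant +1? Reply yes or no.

D₁ = -164, D₂ = -164
f is negative-definite; reduce −f:
−f: flip: (7,2,6)→(6,-2,7)
−f: reduced (well bottom): (6,-2,7) with a≤c, −a<b≤a
flip sign back: reduced form of f is (-6,2,-7)
g is negative-definite; reduce −g:
−g: flip: (7,-2,6)→(6,2,7)
−g: reduced (well bottom): (6,2,7) with a≤c, −a<b≤a
flip sign back: reduced form of g is (-6,-2,-7)
reduced forms (-6, 2, -7) vs (-6, -2, -7) ⇒ inequivalent

no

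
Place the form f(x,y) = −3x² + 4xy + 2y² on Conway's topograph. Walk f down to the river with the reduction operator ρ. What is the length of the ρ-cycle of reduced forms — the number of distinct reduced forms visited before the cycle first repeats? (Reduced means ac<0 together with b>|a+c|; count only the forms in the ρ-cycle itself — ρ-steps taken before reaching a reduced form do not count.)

D = 40, ⌊√D⌋ = 6
river: ρ → (2,4,-3)
river: ρ → (-3,2,3)
river: ρ → (3,4,-2)
river: ρ → (-2,4,3)
river: ρ → (3,2,-3)
river: ρ → (-3,4,2)
ρ-cycle length = 6 (tail of 0 descent steps not counted)

6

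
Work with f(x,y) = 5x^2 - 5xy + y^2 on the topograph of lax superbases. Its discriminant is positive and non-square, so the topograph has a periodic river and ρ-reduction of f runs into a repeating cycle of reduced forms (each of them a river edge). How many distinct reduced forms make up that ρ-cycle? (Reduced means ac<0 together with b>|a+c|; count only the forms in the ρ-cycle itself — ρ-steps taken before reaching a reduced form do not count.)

D = 5, ⌊√D⌋ = 2
descent: ρ → (1,1,-1)  [lands on river]
river: ρ → (-1,1,1)
ρ-cycle length = 2 (tail of 1 descent step not counted)

2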